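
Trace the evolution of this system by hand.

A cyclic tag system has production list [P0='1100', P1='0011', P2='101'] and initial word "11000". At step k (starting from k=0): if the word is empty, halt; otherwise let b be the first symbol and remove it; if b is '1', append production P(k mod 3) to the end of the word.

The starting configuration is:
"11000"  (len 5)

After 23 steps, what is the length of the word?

26

step 0: "11000"  (len 5)
step 1: "10001100"  (len 8)
step 2: "00011000011"  (len 11)
step 3: "0011000011"  (len 10)
step 4: "011000011"  (len 9)
step 5: "11000011"  (len 8)
step 6: "1000011101"  (len 10)
step 7: "0000111011100"  (len 13)
step 8: "000111011100"  (len 12)
step 9: "00111011100"  (len 11)
step 10: "0111011100"  (len 10)
step 11: "111011100"  (len 9)
step 12: "11011100101"  (len 11)
step 13: "10111001011100"  (len 14)
step 14: "01110010111000011"  (len 17)
step 15: "1110010111000011"  (len 16)
step 16: "1100101110000111100"  (len 19)
step 17: "1001011100001111000011"  (len 22)
step 18: "001011100001111000011101"  (len 24)
step 19: "01011100001111000011101"  (len 23)
step 20: "1011100001111000011101"  (len 22)
step 21: "011100001111000011101101"  (len 24)
step 22: "11100001111000011101101"  (len 23)
step 23: "11000011110000111011010011"  (len 26)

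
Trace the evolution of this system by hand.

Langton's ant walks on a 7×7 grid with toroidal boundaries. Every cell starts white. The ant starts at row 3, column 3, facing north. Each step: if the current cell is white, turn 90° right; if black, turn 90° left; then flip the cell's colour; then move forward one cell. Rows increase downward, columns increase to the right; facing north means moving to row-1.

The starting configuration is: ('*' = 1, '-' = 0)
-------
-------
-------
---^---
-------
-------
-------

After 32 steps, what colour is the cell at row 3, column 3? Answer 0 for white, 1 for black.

0) -------
-------
-------
---^---
-------
-------
-------
1) -------
-------
-------
---*>--
-------
-------
-------
2) -------
-------
-------
---**--
----v--
-------
-------
3) -------
-------
-------
---**--
---<*--
-------
-------
4) -------
-------
-------
---^*--
---**--
-------
-------
5) -------
-------
-------
--<-*--
---**--
-------
-------
6) -------
-------
--^----
--*-*--
---**--
-------
-------
7) -------
-------
--*>---
--*-*--
---**--
-------
-------
8) -------
-------
--**---
--*v*--
---**--
-------
-------
9) -------
-------
--**---
--<**--
---**--
-------
-------
10) -------
-------
--**---
---**--
--v**--
-------
-------
11) -------
-------
--**---
---**--
-<***--
-------
-------
12) -------
-------
--**---
-^-**--
-****--
-------
-------
13) -------
-------
--**---
-*>**--
-****--
-------
-------
14) -------
-------
--**---
-****--
-*v**--
-------
-------
15) -------
-------
--**---
-****--
-*->*--
-------
-------
16) -------
-------
--**---
-**^*--
-*--*--
-------
-------
17) -------
-------
--**---
-*<-*--
-*--*--
-------
-------
18) -------
-------
--**---
-*--*--
-*v-*--
-------
-------
19) -------
-------
--**---
-*--*--
-<*-*--
-------
-------
20) -------
-------
--**---
-*--*--
--*-*--
-v-----
-------
21) -------
-------
--**---
-*--*--
--*-*--
<*-----
-------
22) -------
-------
--**---
-*--*--
^-*-*--
**-----
-------
23) -------
-------
--**---
-*--*--
*>*-*--
**-----
-------
24) -------
-------
--**---
-*--*--
***-*--
*v-----
-------
25) -------
-------
--**---
-*--*--
***-*--
*->----
-------
26) -------
-------
--**---
-*--*--
***-*--
*-*----
--v----
27) -------
-------
--**---
-*--*--
***-*--
*-*----
-<*----
28) -------
-------
--**---
-*--*--
***-*--
*^*----
-**----
29) -------
-------
--**---
-*--*--
***-*--
**>----
-**----
30) -------
-------
--**---
-*--*--
**^-*--
**-----
-**----
31) -------
-------
--**---
-*--*--
*<--*--
**-----
-**----
32) -------
-------
--**---
-*--*--
*---*--
*v-----
-**----

0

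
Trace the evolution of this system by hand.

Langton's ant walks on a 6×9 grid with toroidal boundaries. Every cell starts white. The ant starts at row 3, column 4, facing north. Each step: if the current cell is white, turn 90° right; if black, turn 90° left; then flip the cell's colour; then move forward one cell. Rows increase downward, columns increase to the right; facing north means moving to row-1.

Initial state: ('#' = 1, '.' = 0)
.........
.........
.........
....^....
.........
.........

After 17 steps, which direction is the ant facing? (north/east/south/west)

west

gen 0: .........
.........
.........
....^....
.........
.........
gen 1: .........
.........
.........
....#>...
.........
.........
gen 2: .........
.........
.........
....##...
.....v...
.........
gen 3: .........
.........
.........
....##...
....<#...
.........
gen 4: .........
.........
.........
....^#...
....##...
.........
gen 5: .........
.........
.........
...<.#...
....##...
.........
gen 6: .........
.........
...^.....
...#.#...
....##...
.........
gen 7: .........
.........
...#>....
...#.#...
....##...
.........
gen 8: .........
.........
...##....
...#v#...
....##...
.........
gen 9: .........
.........
...##....
...<##...
....##...
.........
gen 10: .........
.........
...##....
....##...
...v##...
.........
gen 11: .........
.........
...##....
....##...
..<###...
.........
gen 12: .........
.........
...##....
..^.##...
..####...
.........
gen 13: .........
.........
...##....
..#>##...
..####...
.........
gen 14: .........
.........
...##....
..####...
..#v##...
.........
gen 15: .........
.........
...##....
..####...
..#.>#...
.........
gen 16: .........
.........
...##....
..##^#...
..#..#...
.........
gen 17: .........
.........
...##....
..#<.#...
..#..#...
.........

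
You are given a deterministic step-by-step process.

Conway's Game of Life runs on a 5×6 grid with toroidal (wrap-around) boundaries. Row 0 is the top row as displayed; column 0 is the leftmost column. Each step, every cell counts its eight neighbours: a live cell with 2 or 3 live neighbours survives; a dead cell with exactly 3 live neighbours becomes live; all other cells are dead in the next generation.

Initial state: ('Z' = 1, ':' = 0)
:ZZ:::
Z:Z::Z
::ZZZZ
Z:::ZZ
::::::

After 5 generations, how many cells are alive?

10

0) :ZZ:::
Z:Z::Z
::ZZZZ
Z:::ZZ
::::::
1) ZZZ:::
Z::::Z
::Z:::
Z:::::
ZZ:::Z
2) ::Z:::
Z:Z::Z
ZZ:::Z
Z::::Z
::Z::Z
3) Z:ZZ:Z
::Z::Z
::::Z:
::::Z:
ZZ:::Z
4) ::ZZ::
ZZZ::Z
:::ZZZ
Z:::Z:
:ZZZ::
5) ::::Z:
ZZ:::Z
::ZZ::
ZZ::::
:Z::Z:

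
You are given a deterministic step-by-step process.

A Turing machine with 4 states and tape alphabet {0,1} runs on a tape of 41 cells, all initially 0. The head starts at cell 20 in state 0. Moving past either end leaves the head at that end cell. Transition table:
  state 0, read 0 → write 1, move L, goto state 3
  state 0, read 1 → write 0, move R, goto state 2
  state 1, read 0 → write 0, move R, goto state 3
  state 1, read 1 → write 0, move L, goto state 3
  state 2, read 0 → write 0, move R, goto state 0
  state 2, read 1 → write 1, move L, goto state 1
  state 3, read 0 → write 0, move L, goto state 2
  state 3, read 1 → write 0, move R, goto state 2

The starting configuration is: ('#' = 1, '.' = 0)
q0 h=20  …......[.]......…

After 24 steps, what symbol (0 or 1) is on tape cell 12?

0

t=0: q0 h=20  …......[.]......…
t=1: q3 h=19  …......[.]#.....…
t=2: q2 h=18  …......[.].#....…
t=3: q0 h=19  …......[.]#.....…
t=4: q3 h=18  …......[.]##....…
t=5: q2 h=17  …......[.].##...…
t=6: q0 h=18  …......[.]##....…
t=7: q3 h=17  …......[.]###...…
t=8: q2 h=16  …......[.].###..…
t=9: q0 h=17  …......[.]###...…
t=10: q3 h=16  …......[.]####..…
t=11: q2 h=15  …......[.].####.…
t=12: q0 h=16  …......[.]####..…
t=13: q3 h=15  …......[.]#####.…
t=14: q2 h=14  …......[.].#####…
t=15: q0 h=15  …......[.]#####.…
t=16: q3 h=14  …......[.]######…
t=17: q2 h=13  …......[.].#####…
t=18: q0 h=14  …......[.]######…
t=19: q3 h=13  …......[.]######…
t=20: q2 h=12  …......[.].#####…
t=21: q0 h=13  …......[.]######…
t=22: q3 h=12  …......[.]######…
t=23: q2 h=11  …......[.].#####…
t=24: q0 h=12  …......[.]######…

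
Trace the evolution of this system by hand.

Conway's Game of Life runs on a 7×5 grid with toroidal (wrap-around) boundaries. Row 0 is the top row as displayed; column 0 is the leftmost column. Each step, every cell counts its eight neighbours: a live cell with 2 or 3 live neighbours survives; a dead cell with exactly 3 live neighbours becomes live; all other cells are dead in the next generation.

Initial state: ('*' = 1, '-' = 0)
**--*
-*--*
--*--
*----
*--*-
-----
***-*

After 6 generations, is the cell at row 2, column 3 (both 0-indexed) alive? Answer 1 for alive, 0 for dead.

[0] **--*
-*--*
--*--
*----
*--*-
-----
***-*
[1] -----
-****
**---
-*--*
----*
--**-
--***
[2] **---
-****
-----
-*--*
*-*-*
--*--
--*-*
[3] -----
-****
-*--*
-*-**
*-*-*
*-*-*
*-**-
[4] *----
-****
-*---
-*---
--*--
--*--
*-**-
[5] *----
-****
-*-*-
-**--
-**--
--*--
--***
[6] *----
-*-**
----*
*--*-
---*-
-----
-****

0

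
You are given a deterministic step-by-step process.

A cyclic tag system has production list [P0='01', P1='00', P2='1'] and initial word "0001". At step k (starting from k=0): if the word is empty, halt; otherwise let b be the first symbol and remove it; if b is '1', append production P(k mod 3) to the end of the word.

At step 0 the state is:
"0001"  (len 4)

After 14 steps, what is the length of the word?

t=0: "0001"  (len 4)
t=1: "001"  (len 3)
t=2: "01"  (len 2)
t=3: "1"  (len 1)
t=4: "01"  (len 2)
t=5: "1"  (len 1)
t=6: "1"  (len 1)
t=7: "01"  (len 2)
t=8: "1"  (len 1)
t=9: "1"  (len 1)
t=10: "01"  (len 2)
t=11: "1"  (len 1)
t=12: "1"  (len 1)
t=13: "01"  (len 2)
t=14: "1"  (len 1)

1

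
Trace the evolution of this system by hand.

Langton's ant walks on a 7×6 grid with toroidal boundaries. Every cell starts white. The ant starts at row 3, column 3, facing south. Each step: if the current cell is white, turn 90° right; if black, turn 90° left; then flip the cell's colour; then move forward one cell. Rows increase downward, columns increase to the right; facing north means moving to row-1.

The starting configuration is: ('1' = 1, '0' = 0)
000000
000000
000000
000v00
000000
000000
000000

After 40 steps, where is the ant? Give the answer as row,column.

0) 000000
000000
000000
000v00
000000
000000
000000
1) 000000
000000
000000
00<100
000000
000000
000000
2) 000000
000000
00^000
001100
000000
000000
000000
3) 000000
000000
001>00
001100
000000
000000
000000
4) 000000
000000
001100
001v00
000000
000000
000000
5) 000000
000000
001100
0010>0
000000
000000
000000
6) 000000
000000
001100
001010
0000v0
000000
000000
7) 000000
000000
001100
001010
000<10
000000
000000
8) 000000
000000
001100
001^10
000110
000000
000000
9) 000000
000000
001100
0011>0
000110
000000
000000
10) 000000
000000
0011^0
001100
000110
000000
000000
11) 000000
000000
00111>
001100
000110
000000
000000
12) 000000
000000
001111
00110v
000110
000000
000000
13) 000000
000000
001111
0011<1
000110
000000
000000
14) 000000
000000
0011^1
001111
000110
000000
000000
15) 000000
000000
001<01
001111
000110
000000
000000
16) 000000
000000
001001
001v11
000110
000000
000000
17) 000000
000000
001001
0010>1
000110
000000
000000
18) 000000
000000
0010^1
001001
000110
000000
000000
19) 000000
000000
00101>
001001
000110
000000
000000
20) 000000
00000^
001010
001001
000110
000000
000000
21) 000000
>00001
001010
001001
000110
000000
000000
22) 000000
100001
v01010
001001
000110
000000
000000
23) 000000
100001
10101<
001001
000110
000000
000000
24) 000000
10000^
101011
001001
000110
000000
000000
25) 000000
1000<0
101011
001001
000110
000000
000000
26) 0000^0
100010
101011
001001
000110
000000
000000
27) 00001>
100010
101011
001001
000110
000000
000000
28) 000011
10001v
101011
001001
000110
000000
000000
29) 000011
1000<1
101011
001001
000110
000000
000000
30) 000011
100001
1010v1
001001
000110
000000
000000
31) 000011
100001
10100>
001001
000110
000000
000000
32) 000011
10000^
101000
001001
000110
000000
000000
33) 000011
1000<0
101000
001001
000110
000000
000000
34) 0000^1
100010
101000
001001
000110
000000
000000
35) 000<01
100010
101000
001001
000110
000000
000000
36) 000101
100010
101000
001001
000110
000000
000^00
37) 000101
100010
101000
001001
000110
000000
0001>0
38) 0001v1
100010
101000
001001
000110
000000
000110
39) 000<11
100010
101000
001001
000110
000000
000110
40) 000011
100v10
101000
001001
000110
000000
000110

1,3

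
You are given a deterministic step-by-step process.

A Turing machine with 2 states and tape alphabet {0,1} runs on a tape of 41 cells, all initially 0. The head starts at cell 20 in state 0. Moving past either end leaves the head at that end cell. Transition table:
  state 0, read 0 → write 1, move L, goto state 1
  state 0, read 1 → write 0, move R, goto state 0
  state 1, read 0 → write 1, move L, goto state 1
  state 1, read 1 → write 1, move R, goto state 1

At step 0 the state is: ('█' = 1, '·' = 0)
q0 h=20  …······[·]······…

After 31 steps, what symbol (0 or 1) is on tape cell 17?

k=0  q0 h=20  …······[·]······…
k=1  q1 h=19  …······[·]█·····…
k=2  q1 h=18  …······[·]██····…
k=3  q1 h=17  …······[·]███···…
k=4  q1 h=16  …······[·]████··…
k=5  q1 h=15  …······[·]█████·…
k=6  q1 h=14  …······[·]██████…
k=7  q1 h=13  …······[·]██████…
k=8  q1 h=12  …······[·]██████…
k=9  q1 h=11  …······[·]██████…
k=10  q1 h=10  …······[·]██████…
k=11  q1 h= 9  …······[·]██████…
k=12  q1 h= 8  …······[·]██████…
k=13  q1 h= 7  …······[·]██████…
k=14  q1 h= 6  |······[·]██████…
k=15  q1 h= 5  |·····[·]██████…
k=16  q1 h= 4  |····[·]██████…
k=17  q1 h= 3  |···[·]██████…
k=18  q1 h= 2  |··[·]██████…
k=19  q1 h= 1  |·[·]██████…
k=20  q1 h= 0  |[·]██████…
k=21  q1 h= 0  |[█]██████…
k=22  q1 h= 1  |█[█]██████…
k=23  q1 h= 2  |██[█]██████…
k=24  q1 h= 3  |███[█]██████…
k=25  q1 h= 4  |████[█]██████…
k=26  q1 h= 5  |█████[█]██████…
k=27  q1 h= 6  |██████[█]██████…
k=28  q1 h= 7  …██████[█]██████…
k=29  q1 h= 8  …██████[█]██████…
k=30  q1 h= 9  …██████[█]██████…
k=31  q1 h=10  …██████[█]██████…

1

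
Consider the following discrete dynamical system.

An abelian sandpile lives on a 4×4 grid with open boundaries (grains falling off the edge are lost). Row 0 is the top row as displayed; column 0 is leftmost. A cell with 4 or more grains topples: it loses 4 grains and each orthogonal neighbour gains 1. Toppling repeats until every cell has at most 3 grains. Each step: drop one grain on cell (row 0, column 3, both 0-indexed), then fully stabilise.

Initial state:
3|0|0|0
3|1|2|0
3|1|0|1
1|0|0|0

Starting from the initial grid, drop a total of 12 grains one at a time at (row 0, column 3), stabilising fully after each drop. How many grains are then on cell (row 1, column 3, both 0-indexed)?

k=0  3|0|0|0
3|1|2|0
3|1|0|1
1|0|0|0
k=1  3|0|0|1
3|1|2|0
3|1|0|1
1|0|0|0
k=2  3|0|0|2
3|1|2|0
3|1|0|1
1|0|0|0
k=3  3|0|0|3
3|1|2|0
3|1|0|1
1|0|0|0
k=4  3|0|1|0
3|1|2|1
3|1|0|1
1|0|0|0
k=5  3|0|1|1
3|1|2|1
3|1|0|1
1|0|0|0
k=6  3|0|1|2
3|1|2|1
3|1|0|1
1|0|0|0
k=7  3|0|1|3
3|1|2|1
3|1|0|1
1|0|0|0
k=8  3|0|2|0
3|1|2|2
3|1|0|1
1|0|0|0
k=9  3|0|2|1
3|1|2|2
3|1|0|1
1|0|0|0
k=10  3|0|2|2
3|1|2|2
3|1|0|1
1|0|0|0
k=11  3|0|2|3
3|1|2|2
3|1|0|1
1|0|0|0
k=12  3|0|3|0
3|1|2|3
3|1|0|1
1|0|0|0

3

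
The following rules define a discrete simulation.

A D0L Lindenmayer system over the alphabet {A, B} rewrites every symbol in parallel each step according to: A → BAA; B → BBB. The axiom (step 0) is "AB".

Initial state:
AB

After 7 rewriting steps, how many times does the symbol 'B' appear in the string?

[0] AB
[1] BAABBB
[2] BBBBAABAABBBBBBBBB
[3] BBBBBBBBBBBBBAABAABBBBAABAABBBBBBBBBBBBBBBBBBBBBBBBBBB
[4] BBBBBBBBBBBBBBBBBBBBBBBBBBBBBBBBBBBBBBBBAABAABBBBAABAABBBB…BBBBBBBBBBBBBBBBBBBBBBBBBBBBBBBBBBBBBBBBBBBBBBBBBBBBBBBBBB  (len 162)
[5] BBBBBBBBBBBBBBBBBBBBBBBBBBBBBBBBBBBBBBBBBBBBBBBBBBBBBBBBBB…BBBBBBBBBBBBBBBBBBBBBBBBBBBBBBBBBBBBBBBBBBBBBBBBBBBBBBBBBB  (len 486)
[6] BBBBBBBBBBBBBBBBBBBBBBBBBBBBBBBBBBBBBBBBBBBBBBBBBBBBBBBBBB…BBBBBBBBBBBBBBBBBBBBBBBBBBBBBBBBBBBBBBBBBBBBBBBBBBBBBBBBBB  (len 1458)
[7] BBBBBBBBBBBBBBBBBBBBBBBBBBBBBBBBBBBBBBBBBBBBBBBBBBBBBBBBBB…BBBBBBBBBBBBBBBBBBBBBBBBBBBBBBBBBBBBBBBBBBBBBBBBBBBBBBBBBB  (len 4374)

4246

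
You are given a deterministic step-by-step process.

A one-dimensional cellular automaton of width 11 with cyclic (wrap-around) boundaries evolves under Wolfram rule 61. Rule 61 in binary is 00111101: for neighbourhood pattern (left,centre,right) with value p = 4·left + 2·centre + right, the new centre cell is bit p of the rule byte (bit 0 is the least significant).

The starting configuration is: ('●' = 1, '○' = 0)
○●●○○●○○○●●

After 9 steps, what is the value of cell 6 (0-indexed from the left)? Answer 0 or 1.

step 0: ○●●○○●○○○●●
step 1: ●●○●○●●●○●○
step 2: ●○●●●●○○●●●
step 3: ○●●○○○●○●○○
step 4: ○●○●●○●●●●●
step 5: ●●●●○●●○○○○
step 6: ●○○○●●○●●●○
step 7: ●●●○●○●●○○●
step 8: ○○○●●●●○●○●
step 9: ●●○●○○○●●●●

0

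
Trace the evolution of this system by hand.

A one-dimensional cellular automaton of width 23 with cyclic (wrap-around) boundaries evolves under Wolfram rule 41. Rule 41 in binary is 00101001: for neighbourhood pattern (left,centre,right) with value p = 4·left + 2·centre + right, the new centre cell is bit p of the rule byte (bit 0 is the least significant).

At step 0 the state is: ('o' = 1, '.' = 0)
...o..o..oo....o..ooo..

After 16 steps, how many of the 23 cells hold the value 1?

7

gen 0: ...o..o..oo....o..ooo..
gen 1: oo.......o..oo....o...o
gen 2: ...ooooo....o..oo...o.o
gen 3: .o.o.....oo....o..o..o.
gen 4: ..o..ooo.o..oo.........
gen 5: o....o..o...o..oooooooo
gen 6: ..oo......o....o.......
gen 7: o.o..oooo...oo...oooooo
gen 8: .o...o....o.o..o.o.....
gen 9: ...o...oo..o....o..oooo
gen 10: .o...o.o.....oo....o...
gen 11: ...o..o..ooo.o..oo...oo
gen 12: .o.......o..o...o..o.o.
gen 13: ...ooooo......o.....o..
gen 14: oo.o.....oooo...ooo...o
gen 15: ..o..ooo.o....o.o...o.o
gen 16: .....o..o..oo..o..o..o.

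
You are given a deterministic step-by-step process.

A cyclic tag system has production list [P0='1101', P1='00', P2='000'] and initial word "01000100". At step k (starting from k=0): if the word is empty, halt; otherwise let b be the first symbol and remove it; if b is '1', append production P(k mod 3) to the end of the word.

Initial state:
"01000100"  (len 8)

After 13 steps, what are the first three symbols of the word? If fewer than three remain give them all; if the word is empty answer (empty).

step 0: "01000100"  (len 8)
step 1: "1000100"  (len 7)
step 2: "00010000"  (len 8)
step 3: "0010000"  (len 7)
step 4: "010000"  (len 6)
step 5: "10000"  (len 5)
step 6: "0000000"  (len 7)
step 7: "000000"  (len 6)
step 8: "00000"  (len 5)
step 9: "0000"  (len 4)
step 10: "000"  (len 3)
step 11: "00"  (len 2)
step 12: "0"  (len 1)
step 13: (halted — word empty)

(empty)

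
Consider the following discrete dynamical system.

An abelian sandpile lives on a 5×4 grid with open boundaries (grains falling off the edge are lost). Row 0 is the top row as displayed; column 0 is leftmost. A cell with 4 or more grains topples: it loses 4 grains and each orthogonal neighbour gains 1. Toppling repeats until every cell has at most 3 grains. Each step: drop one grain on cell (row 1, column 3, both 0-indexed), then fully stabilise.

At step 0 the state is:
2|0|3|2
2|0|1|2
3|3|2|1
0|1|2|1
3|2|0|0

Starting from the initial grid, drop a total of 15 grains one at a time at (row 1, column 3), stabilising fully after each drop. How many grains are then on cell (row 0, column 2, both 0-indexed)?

3

step 0: 2|0|3|2
2|0|1|2
3|3|2|1
0|1|2|1
3|2|0|0
step 1: 2|0|3|2
2|0|1|3
3|3|2|1
0|1|2|1
3|2|0|0
step 2: 2|0|3|3
2|0|2|0
3|3|2|2
0|1|2|1
3|2|0|0
step 3: 2|0|3|3
2|0|2|1
3|3|2|2
0|1|2|1
3|2|0|0
step 4: 2|0|3|3
2|0|2|2
3|3|2|2
0|1|2|1
3|2|0|0
step 5: 2|0|3|3
2|0|2|3
3|3|2|2
0|1|2|1
3|2|0|0
step 6: 2|1|1|1
2|1|0|2
3|3|3|3
0|1|2|1
3|2|0|0
step 7: 2|1|1|1
2|1|0|3
3|3|3|3
0|1|2|1
3|2|0|0
step 8: 2|1|1|2
3|2|2|1
0|1|1|1
1|2|3|2
3|2|0|0
step 9: 2|1|1|2
3|2|2|2
0|1|1|1
1|2|3|2
3|2|0|0
step 10: 2|1|1|2
3|2|2|3
0|1|1|1
1|2|3|2
3|2|0|0
step 11: 2|1|1|3
3|2|3|0
0|1|1|2
1|2|3|2
3|2|0|0
step 12: 2|1|1|3
3|2|3|1
0|1|1|2
1|2|3|2
3|2|0|0
step 13: 2|1|1|3
3|2|3|2
0|1|1|2
1|2|3|2
3|2|0|0
step 14: 2|1|1|3
3|2|3|3
0|1|1|2
1|2|3|2
3|2|0|0
step 15: 2|1|3|0
3|3|0|2
0|1|2|3
1|2|3|2
3|2|0|0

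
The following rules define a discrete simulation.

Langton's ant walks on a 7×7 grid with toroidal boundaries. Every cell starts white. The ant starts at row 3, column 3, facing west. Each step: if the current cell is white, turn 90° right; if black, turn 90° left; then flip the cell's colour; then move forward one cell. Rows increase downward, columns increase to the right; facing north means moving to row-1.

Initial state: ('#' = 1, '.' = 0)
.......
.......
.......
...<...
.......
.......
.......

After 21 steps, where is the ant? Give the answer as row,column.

k=0  .......
.......
.......
...<...
.......
.......
.......
k=1  .......
.......
...^...
...#...
.......
.......
.......
k=2  .......
.......
...#>..
...#...
.......
.......
.......
k=3  .......
.......
...##..
...#v..
.......
.......
.......
k=4  .......
.......
...##..
...<#..
.......
.......
.......
k=5  .......
.......
...##..
....#..
...v...
.......
.......
k=6  .......
.......
...##..
....#..
..<#...
.......
.......
k=7  .......
.......
...##..
..^.#..
..##...
.......
.......
k=8  .......
.......
...##..
..#>#..
..##...
.......
.......
k=9  .......
.......
...##..
..###..
..#v...
.......
.......
k=10  .......
.......
...##..
..###..
..#.>..
.......
.......
k=11  .......
.......
...##..
..###..
..#.#..
....v..
.......
k=12  .......
.......
...##..
..###..
..#.#..
...<#..
.......
k=13  .......
.......
...##..
..###..
..#^#..
...##..
.......
k=14  .......
.......
...##..
..###..
..##>..
...##..
.......
k=15  .......
.......
...##..
..##^..
..##...
...##..
.......
k=16  .......
.......
...##..
..#<...
..##...
...##..
.......
k=17  .......
.......
...##..
..#....
..#v...
...##..
.......
k=18  .......
.......
...##..
..#....
..#.>..
...##..
.......
k=19  .......
.......
...##..
..#....
..#.#..
...#v..
.......
k=20  .......
.......
...##..
..#....
..#.#..
...#.>.
.......
k=21  .......
.......
...##..
..#....
..#.#..
...#.#.
.....v.

6,5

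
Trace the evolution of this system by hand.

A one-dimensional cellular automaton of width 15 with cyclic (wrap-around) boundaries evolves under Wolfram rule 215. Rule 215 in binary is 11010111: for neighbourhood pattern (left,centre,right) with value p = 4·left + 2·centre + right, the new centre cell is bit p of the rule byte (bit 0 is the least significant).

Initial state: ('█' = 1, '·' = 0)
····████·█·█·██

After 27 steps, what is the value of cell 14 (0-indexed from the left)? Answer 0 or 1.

1

k=0  ····████·█·█·██
k=1  ████·███·█·█··█
k=2  ████··██·█·███·
k=3  ·█████·█·█··██·
k=4  █·████·█·███·██
k=5  █··███·█··██··█
k=6  ███·██·███·███·
k=7  ·██··█··██··██·
k=8  █·██████·███·██
k=9  █··█████··██··█
k=10  ███·██████·███·
k=11  ·██··█████··██·
k=12  █·███·██████·██
k=13  █··██··█████··█
k=14  ███·███·██████·
k=15  ·██··██··█████·
k=16  █·███·███·█████
k=17  █··██··██··████
k=18  ███·███·███·███
k=19  ███··██··██··██
k=20  █████·███·███·█
k=21  █████··██··██··
k=22  ·██████·███·███
k=23  ··█████··██··██
k=24  ██·██████·███·█
k=25  ██··█████··██··
k=26  ·███·██████·███
k=27  ··██··█████··██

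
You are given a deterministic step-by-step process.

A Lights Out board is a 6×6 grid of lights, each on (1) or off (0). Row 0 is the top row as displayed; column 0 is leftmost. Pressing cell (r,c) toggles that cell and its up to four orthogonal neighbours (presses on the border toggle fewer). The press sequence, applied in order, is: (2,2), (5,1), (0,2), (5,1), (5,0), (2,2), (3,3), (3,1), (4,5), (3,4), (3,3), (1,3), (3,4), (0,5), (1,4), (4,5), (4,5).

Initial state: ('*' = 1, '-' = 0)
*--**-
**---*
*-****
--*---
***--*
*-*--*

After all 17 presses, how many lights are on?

20

k=0  *--**-
**---*
*-****
--*---
***--*
*-*--*
k=1  *--**-
***--*
**--**
------
***--*
*-*--*
k=2  *--**-
***--*
**--**
------
*-*--*
-*---*
k=3  ***-*-
**---*
**--**
------
*-*--*
-*---*
k=4  ***-*-
**---*
**--**
------
***--*
*-*--*
k=5  ***-*-
**---*
**--**
------
-**--*
-**--*
k=6  ***-*-
***--*
*-****
--*---
-**--*
-**--*
k=7  ***-*-
***--*
*-*-**
---**-
-***-*
-**--*
k=8  ***-*-
***--*
***-**
*****-
--**-*
-**--*
k=9  ***-*-
***--*
***-**
******
--***-
-**---
k=10  ***-*-
***--*
***--*
***---
--**--
-**---
k=11  ***-*-
***--*
****-*
**-**-
--*---
-**---
k=12  *****-
**-***
***--*
**-**-
--*---
-**---
k=13  *****-
**-***
***-**
**---*
--*-*-
-**---
k=14  ****-*
**-**-
***-**
**---*
--*-*-
-**---
k=15  ******
**---*
***--*
**---*
--*-*-
-**---
k=16  ******
**---*
***--*
**----
--*--*
-**--*
k=17  ******
**---*
***--*
**---*
--*-*-
-**---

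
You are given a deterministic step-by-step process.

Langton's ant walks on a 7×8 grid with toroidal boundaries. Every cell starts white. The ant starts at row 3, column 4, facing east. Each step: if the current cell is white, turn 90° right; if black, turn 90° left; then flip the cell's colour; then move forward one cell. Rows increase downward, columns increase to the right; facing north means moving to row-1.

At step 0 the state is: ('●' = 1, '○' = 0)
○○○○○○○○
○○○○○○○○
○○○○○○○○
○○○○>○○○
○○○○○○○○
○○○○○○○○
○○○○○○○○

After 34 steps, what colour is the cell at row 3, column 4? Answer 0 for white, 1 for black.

0

gen 0: ○○○○○○○○
○○○○○○○○
○○○○○○○○
○○○○>○○○
○○○○○○○○
○○○○○○○○
○○○○○○○○
gen 1: ○○○○○○○○
○○○○○○○○
○○○○○○○○
○○○○●○○○
○○○○v○○○
○○○○○○○○
○○○○○○○○
gen 2: ○○○○○○○○
○○○○○○○○
○○○○○○○○
○○○○●○○○
○○○<●○○○
○○○○○○○○
○○○○○○○○
gen 3: ○○○○○○○○
○○○○○○○○
○○○○○○○○
○○○^●○○○
○○○●●○○○
○○○○○○○○
○○○○○○○○
gen 4: ○○○○○○○○
○○○○○○○○
○○○○○○○○
○○○●>○○○
○○○●●○○○
○○○○○○○○
○○○○○○○○
gen 5: ○○○○○○○○
○○○○○○○○
○○○○^○○○
○○○●○○○○
○○○●●○○○
○○○○○○○○
○○○○○○○○
gen 6: ○○○○○○○○
○○○○○○○○
○○○○●>○○
○○○●○○○○
○○○●●○○○
○○○○○○○○
○○○○○○○○
gen 7: ○○○○○○○○
○○○○○○○○
○○○○●●○○
○○○●○v○○
○○○●●○○○
○○○○○○○○
○○○○○○○○
gen 8: ○○○○○○○○
○○○○○○○○
○○○○●●○○
○○○●<●○○
○○○●●○○○
○○○○○○○○
○○○○○○○○
gen 9: ○○○○○○○○
○○○○○○○○
○○○○^●○○
○○○●●●○○
○○○●●○○○
○○○○○○○○
○○○○○○○○
gen 10: ○○○○○○○○
○○○○○○○○
○○○<○●○○
○○○●●●○○
○○○●●○○○
○○○○○○○○
○○○○○○○○
gen 11: ○○○○○○○○
○○○^○○○○
○○○●○●○○
○○○●●●○○
○○○●●○○○
○○○○○○○○
○○○○○○○○
gen 12: ○○○○○○○○
○○○●>○○○
○○○●○●○○
○○○●●●○○
○○○●●○○○
○○○○○○○○
○○○○○○○○
gen 13: ○○○○○○○○
○○○●●○○○
○○○●v●○○
○○○●●●○○
○○○●●○○○
○○○○○○○○
○○○○○○○○
gen 14: ○○○○○○○○
○○○●●○○○
○○○<●●○○
○○○●●●○○
○○○●●○○○
○○○○○○○○
○○○○○○○○
gen 15: ○○○○○○○○
○○○●●○○○
○○○○●●○○
○○○v●●○○
○○○●●○○○
○○○○○○○○
○○○○○○○○
gen 16: ○○○○○○○○
○○○●●○○○
○○○○●●○○
○○○○>●○○
○○○●●○○○
○○○○○○○○
○○○○○○○○
gen 17: ○○○○○○○○
○○○●●○○○
○○○○^●○○
○○○○○●○○
○○○●●○○○
○○○○○○○○
○○○○○○○○
gen 18: ○○○○○○○○
○○○●●○○○
○○○<○●○○
○○○○○●○○
○○○●●○○○
○○○○○○○○
○○○○○○○○
gen 19: ○○○○○○○○
○○○^●○○○
○○○●○●○○
○○○○○●○○
○○○●●○○○
○○○○○○○○
○○○○○○○○
gen 20: ○○○○○○○○
○○<○●○○○
○○○●○●○○
○○○○○●○○
○○○●●○○○
○○○○○○○○
○○○○○○○○
gen 21: ○○^○○○○○
○○●○●○○○
○○○●○●○○
○○○○○●○○
○○○●●○○○
○○○○○○○○
○○○○○○○○
gen 22: ○○●>○○○○
○○●○●○○○
○○○●○●○○
○○○○○●○○
○○○●●○○○
○○○○○○○○
○○○○○○○○
gen 23: ○○●●○○○○
○○●v●○○○
○○○●○●○○
○○○○○●○○
○○○●●○○○
○○○○○○○○
○○○○○○○○
gen 24: ○○●●○○○○
○○<●●○○○
○○○●○●○○
○○○○○●○○
○○○●●○○○
○○○○○○○○
○○○○○○○○
gen 25: ○○●●○○○○
○○○●●○○○
○○v●○●○○
○○○○○●○○
○○○●●○○○
○○○○○○○○
○○○○○○○○
gen 26: ○○●●○○○○
○○○●●○○○
○<●●○●○○
○○○○○●○○
○○○●●○○○
○○○○○○○○
○○○○○○○○
gen 27: ○○●●○○○○
○^○●●○○○
○●●●○●○○
○○○○○●○○
○○○●●○○○
○○○○○○○○
○○○○○○○○
gen 28: ○○●●○○○○
○●>●●○○○
○●●●○●○○
○○○○○●○○
○○○●●○○○
○○○○○○○○
○○○○○○○○
gen 29: ○○●●○○○○
○●●●●○○○
○●v●○●○○
○○○○○●○○
○○○●●○○○
○○○○○○○○
○○○○○○○○
gen 30: ○○●●○○○○
○●●●●○○○
○●○>○●○○
○○○○○●○○
○○○●●○○○
○○○○○○○○
○○○○○○○○
gen 31: ○○●●○○○○
○●●^●○○○
○●○○○●○○
○○○○○●○○
○○○●●○○○
○○○○○○○○
○○○○○○○○
gen 32: ○○●●○○○○
○●<○●○○○
○●○○○●○○
○○○○○●○○
○○○●●○○○
○○○○○○○○
○○○○○○○○
gen 33: ○○●●○○○○
○●○○●○○○
○●v○○●○○
○○○○○●○○
○○○●●○○○
○○○○○○○○
○○○○○○○○
gen 34: ○○●●○○○○
○●○○●○○○
○<●○○●○○
○○○○○●○○
○○○●●○○○
○○○○○○○○
○○○○○○○○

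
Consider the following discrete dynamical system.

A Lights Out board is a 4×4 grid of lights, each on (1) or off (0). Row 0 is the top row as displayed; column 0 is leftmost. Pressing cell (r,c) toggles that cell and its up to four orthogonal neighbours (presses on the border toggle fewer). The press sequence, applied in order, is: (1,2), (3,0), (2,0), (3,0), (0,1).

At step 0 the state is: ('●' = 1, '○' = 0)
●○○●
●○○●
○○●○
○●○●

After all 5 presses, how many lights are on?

8

gen 0: ●○○●
●○○●
○○●○
○●○●
gen 1: ●○●●
●●●○
○○○○
○●○●
gen 2: ●○●●
●●●○
●○○○
●○○●
gen 3: ●○●●
○●●○
○●○○
○○○●
gen 4: ●○●●
○●●○
●●○○
●●○●
gen 5: ○●○●
○○●○
●●○○
●●○●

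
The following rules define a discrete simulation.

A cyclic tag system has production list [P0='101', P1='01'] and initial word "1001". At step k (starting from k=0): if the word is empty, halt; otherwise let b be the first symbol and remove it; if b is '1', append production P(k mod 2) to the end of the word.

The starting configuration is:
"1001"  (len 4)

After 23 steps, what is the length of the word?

16

[0] "1001"  (len 4)
[1] "001101"  (len 6)
[2] "01101"  (len 5)
[3] "1101"  (len 4)
[4] "10101"  (len 5)
[5] "0101101"  (len 7)
[6] "101101"  (len 6)
[7] "01101101"  (len 8)
[8] "1101101"  (len 7)
[9] "101101101"  (len 9)
[10] "0110110101"  (len 10)
[11] "110110101"  (len 9)
[12] "1011010101"  (len 10)
[13] "011010101101"  (len 12)
[14] "11010101101"  (len 11)
[15] "1010101101101"  (len 13)
[16] "01010110110101"  (len 14)
[17] "1010110110101"  (len 13)
[18] "01011011010101"  (len 14)
[19] "1011011010101"  (len 13)
[20] "01101101010101"  (len 14)
[21] "1101101010101"  (len 13)
[22] "10110101010101"  (len 14)
[23] "0110101010101101"  (len 16)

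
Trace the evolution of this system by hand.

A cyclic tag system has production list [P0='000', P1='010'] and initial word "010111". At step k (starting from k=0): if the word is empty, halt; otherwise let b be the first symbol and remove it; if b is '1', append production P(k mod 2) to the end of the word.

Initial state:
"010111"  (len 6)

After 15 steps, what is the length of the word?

t=0: "010111"  (len 6)
t=1: "10111"  (len 5)
t=2: "0111010"  (len 7)
t=3: "111010"  (len 6)
t=4: "11010010"  (len 8)
t=5: "1010010000"  (len 10)
t=6: "010010000010"  (len 12)
t=7: "10010000010"  (len 11)
t=8: "0010000010010"  (len 13)
t=9: "010000010010"  (len 12)
t=10: "10000010010"  (len 11)
t=11: "0000010010000"  (len 13)
t=12: "000010010000"  (len 12)
t=13: "00010010000"  (len 11)
t=14: "0010010000"  (len 10)
t=15: "010010000"  (len 9)

9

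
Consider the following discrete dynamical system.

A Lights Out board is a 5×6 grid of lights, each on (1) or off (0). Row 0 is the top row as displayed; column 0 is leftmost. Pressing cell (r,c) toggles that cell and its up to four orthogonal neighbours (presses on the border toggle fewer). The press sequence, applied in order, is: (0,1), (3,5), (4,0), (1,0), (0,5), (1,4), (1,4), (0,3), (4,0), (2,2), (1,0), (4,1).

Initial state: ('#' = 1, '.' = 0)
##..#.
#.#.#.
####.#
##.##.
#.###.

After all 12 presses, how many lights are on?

17

[0] ##..#.
#.#.#.
####.#
##.##.
#.###.
[1] ..#.#.
###.#.
####.#
##.##.
#.###.
[2] ..#.#.
###.#.
####..
##.#.#
#.####
[3] ..#.#.
###.#.
####..
.#.#.#
.#####
[4] #.#.#.
..#.#.
.###..
.#.#.#
.#####
[5] #.#..#
..#.##
.###..
.#.#.#
.#####
[6] #.#.##
..##..
.####.
.#.#.#
.#####
[7] #.#..#
..#.##
.###..
.#.#.#
.#####
[8] #..###
..####
.###..
.#.#.#
.#####
[9] #..###
..####
.###..
##.#.#
#.####
[10] #..###
...###
......
####.#
#.####
[11] ...###
##.###
#.....
####.#
#.####
[12] ...###
##.###
#.....
#.##.#
.#.###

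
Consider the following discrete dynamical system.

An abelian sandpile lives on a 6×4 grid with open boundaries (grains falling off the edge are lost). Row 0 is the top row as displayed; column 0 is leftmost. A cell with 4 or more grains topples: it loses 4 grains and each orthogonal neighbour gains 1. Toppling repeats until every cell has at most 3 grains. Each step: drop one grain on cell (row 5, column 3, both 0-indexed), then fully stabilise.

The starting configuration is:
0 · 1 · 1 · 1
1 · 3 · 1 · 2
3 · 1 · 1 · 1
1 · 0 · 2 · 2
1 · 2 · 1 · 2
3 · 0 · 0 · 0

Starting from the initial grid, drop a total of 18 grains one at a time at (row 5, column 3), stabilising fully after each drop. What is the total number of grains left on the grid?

t=0: 0 · 1 · 1 · 1
1 · 3 · 1 · 2
3 · 1 · 1 · 1
1 · 0 · 2 · 2
1 · 2 · 1 · 2
3 · 0 · 0 · 0
t=1: 0 · 1 · 1 · 1
1 · 3 · 1 · 2
3 · 1 · 1 · 1
1 · 0 · 2 · 2
1 · 2 · 1 · 2
3 · 0 · 0 · 1
t=2: 0 · 1 · 1 · 1
1 · 3 · 1 · 2
3 · 1 · 1 · 1
1 · 0 · 2 · 2
1 · 2 · 1 · 2
3 · 0 · 0 · 2
t=3: 0 · 1 · 1 · 1
1 · 3 · 1 · 2
3 · 1 · 1 · 1
1 · 0 · 2 · 2
1 · 2 · 1 · 2
3 · 0 · 0 · 3
t=4: 0 · 1 · 1 · 1
1 · 3 · 1 · 2
3 · 1 · 1 · 1
1 · 0 · 2 · 2
1 · 2 · 1 · 3
3 · 0 · 1 · 0
t=5: 0 · 1 · 1 · 1
1 · 3 · 1 · 2
3 · 1 · 1 · 1
1 · 0 · 2 · 2
1 · 2 · 1 · 3
3 · 0 · 1 · 1
t=6: 0 · 1 · 1 · 1
1 · 3 · 1 · 2
3 · 1 · 1 · 1
1 · 0 · 2 · 2
1 · 2 · 1 · 3
3 · 0 · 1 · 2
t=7: 0 · 1 · 1 · 1
1 · 3 · 1 · 2
3 · 1 · 1 · 1
1 · 0 · 2 · 2
1 · 2 · 1 · 3
3 · 0 · 1 · 3
t=8: 0 · 1 · 1 · 1
1 · 3 · 1 · 2
3 · 1 · 1 · 1
1 · 0 · 2 · 3
1 · 2 · 2 · 0
3 · 0 · 2 · 1
t=9: 0 · 1 · 1 · 1
1 · 3 · 1 · 2
3 · 1 · 1 · 1
1 · 0 · 2 · 3
1 · 2 · 2 · 0
3 · 0 · 2 · 2
t=10: 0 · 1 · 1 · 1
1 · 3 · 1 · 2
3 · 1 · 1 · 1
1 · 0 · 2 · 3
1 · 2 · 2 · 0
3 · 0 · 2 · 3
t=11: 0 · 1 · 1 · 1
1 · 3 · 1 · 2
3 · 1 · 1 · 1
1 · 0 · 2 · 3
1 · 2 · 2 · 1
3 · 0 · 3 · 0
t=12: 0 · 1 · 1 · 1
1 · 3 · 1 · 2
3 · 1 · 1 · 1
1 · 0 · 2 · 3
1 · 2 · 2 · 1
3 · 0 · 3 · 1
t=13: 0 · 1 · 1 · 1
1 · 3 · 1 · 2
3 · 1 · 1 · 1
1 · 0 · 2 · 3
1 · 2 · 2 · 1
3 · 0 · 3 · 2
t=14: 0 · 1 · 1 · 1
1 · 3 · 1 · 2
3 · 1 · 1 · 1
1 · 0 · 2 · 3
1 · 2 · 2 · 1
3 · 0 · 3 · 3
t=15: 0 · 1 · 1 · 1
1 · 3 · 1 · 2
3 · 1 · 1 · 1
1 · 0 · 2 · 3
1 · 2 · 3 · 2
3 · 1 · 0 · 1
t=16: 0 · 1 · 1 · 1
1 · 3 · 1 · 2
3 · 1 · 1 · 1
1 · 0 · 2 · 3
1 · 2 · 3 · 2
3 · 1 · 0 · 2
t=17: 0 · 1 · 1 · 1
1 · 3 · 1 · 2
3 · 1 · 1 · 1
1 · 0 · 2 · 3
1 · 2 · 3 · 2
3 · 1 · 0 · 3
t=18: 0 · 1 · 1 · 1
1 · 3 · 1 · 2
3 · 1 · 1 · 1
1 · 0 · 2 · 3
1 · 2 · 3 · 3
3 · 1 · 1 · 0

36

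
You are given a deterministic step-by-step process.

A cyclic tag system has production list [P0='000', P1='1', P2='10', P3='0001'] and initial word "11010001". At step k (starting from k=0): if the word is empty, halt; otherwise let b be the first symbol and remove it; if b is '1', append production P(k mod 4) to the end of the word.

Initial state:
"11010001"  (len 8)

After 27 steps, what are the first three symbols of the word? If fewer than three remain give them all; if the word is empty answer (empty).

100

step 0: "11010001"  (len 8)
step 1: "1010001000"  (len 10)
step 2: "0100010001"  (len 10)
step 3: "100010001"  (len 9)
step 4: "000100010001"  (len 12)
step 5: "00100010001"  (len 11)
step 6: "0100010001"  (len 10)
step 7: "100010001"  (len 9)
step 8: "000100010001"  (len 12)
step 9: "00100010001"  (len 11)
step 10: "0100010001"  (len 10)
step 11: "100010001"  (len 9)
step 12: "000100010001"  (len 12)
step 13: "00100010001"  (len 11)
step 14: "0100010001"  (len 10)
step 15: "100010001"  (len 9)
step 16: "000100010001"  (len 12)
step 17: "00100010001"  (len 11)
step 18: "0100010001"  (len 10)
step 19: "100010001"  (len 9)
step 20: "000100010001"  (len 12)
step 21: "00100010001"  (len 11)
step 22: "0100010001"  (len 10)
step 23: "100010001"  (len 9)
step 24: "000100010001"  (len 12)
step 25: "00100010001"  (len 11)
step 26: "0100010001"  (len 10)
step 27: "100010001"  (len 9)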